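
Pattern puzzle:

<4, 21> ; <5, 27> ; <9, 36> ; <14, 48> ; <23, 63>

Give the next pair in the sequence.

<37, 81>

First part: each term is the sum of the two before it, so 4, 5, 9, 14, 23 → 37.
For the second part, differences are 6, 9, 12, … (increasing by 3 each time): 21, 27, 36, 48, 63 → 81.
So the next pair is <37, 81>.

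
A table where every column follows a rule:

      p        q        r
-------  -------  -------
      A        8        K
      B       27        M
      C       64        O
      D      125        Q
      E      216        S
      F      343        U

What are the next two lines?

G  512  W; H  729  Y

For the column p, letters move forward 1 place in the alphabet: A, B, C, D, E, F → G → H.
Column q: perfect cubes: 2³, 3³, 4³, …; 8, 27, 64, 125, 216, 343 → 512 → 729.
Column r: letters move forward 2 places in the alphabet; K, M, O, Q, S, U → W → Y.
So the next two lines are G  512  W and H  729  Y.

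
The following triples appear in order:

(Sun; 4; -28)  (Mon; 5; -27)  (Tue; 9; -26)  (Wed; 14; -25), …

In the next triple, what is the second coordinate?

23

Second coordinate: 4, 5, 9, 14 → 23 (each term is the sum of the two before it).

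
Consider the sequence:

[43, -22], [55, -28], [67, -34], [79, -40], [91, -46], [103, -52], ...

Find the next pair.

First entry: 43, 55, 67, 79, 91, 103 → 115 (+12 each step).
Second entry — −6 each step: -22, -28, -34, -40, -46, -52 → -58.
Combining the parts gives [115, -58].

[115, -58]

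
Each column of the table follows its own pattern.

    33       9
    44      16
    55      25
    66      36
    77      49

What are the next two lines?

88  64; 99  81

First component: 33, 44, 55, 66, 77 → 88 → 99 (+11 each step).
Second component: perfect squares: 3², 4², 5², …, so 9, 16, 25, 36, 49 → 64 → 81.
Putting the parts together: 88  64 and then 99  81.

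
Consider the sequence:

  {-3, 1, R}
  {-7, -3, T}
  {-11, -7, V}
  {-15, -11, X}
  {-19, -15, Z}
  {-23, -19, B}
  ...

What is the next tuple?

{-27, -23, D}

First coordinate: −4 each step; -3, -7, -11, -15, -19, -23 → -27.
Second coordinate: 1, -3, -7, -11, -15, -19 → -23 (always 4 more than the first coordinate).
Letter goes R, T, V, X, Z, B → D (letters move forward 2 places in the alphabet, wrapping Z→A).
Combining the parts gives {-27, -23, D}.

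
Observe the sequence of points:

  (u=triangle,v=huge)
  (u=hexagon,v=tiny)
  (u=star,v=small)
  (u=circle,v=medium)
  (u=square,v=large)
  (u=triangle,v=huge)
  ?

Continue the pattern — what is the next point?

U goes triangle, hexagon, star, circle, square, triangle → hexagon (repeats triangle → hexagon → star → circle → square).
For the v, repeats huge → tiny → small → medium → large: huge, tiny, small, medium, large, huge → tiny.
Combining the parts gives (u=hexagon,v=tiny).

(u=hexagon,v=tiny)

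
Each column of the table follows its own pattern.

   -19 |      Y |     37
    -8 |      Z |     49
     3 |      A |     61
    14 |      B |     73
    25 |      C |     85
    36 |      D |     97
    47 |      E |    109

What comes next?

58  F  121

First component: +11 each step, so -19, -8, 3, 14, 25, 36, 47 → 58.
Letter — letters move forward 1 place in the alphabet, wrapping Z→A: Y, Z, A, B, C, D, E → F.
For the third component, +12 each step: 37, 49, 61, 73, 85, 97, 109 → 121.
So the next row is 58  F  121.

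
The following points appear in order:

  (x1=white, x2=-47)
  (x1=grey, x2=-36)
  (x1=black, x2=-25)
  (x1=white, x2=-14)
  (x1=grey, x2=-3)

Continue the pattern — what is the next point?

X1: repeats white → grey → black; white, grey, black, white, grey → black.
X2 goes -47, -36, -25, -14, -3 → 8 (+11 each step).
Combining the parts gives (x1=black, x2=8).

(x1=black, x2=8)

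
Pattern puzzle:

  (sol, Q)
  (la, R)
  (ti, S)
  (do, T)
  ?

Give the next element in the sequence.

For the note, runs through the solfège scale do→ti: sol, la, ti, do → re.
Letter: letters move forward 1 place in the alphabet; Q, R, S, T → U.
Putting it together: (re, U).

(re, U)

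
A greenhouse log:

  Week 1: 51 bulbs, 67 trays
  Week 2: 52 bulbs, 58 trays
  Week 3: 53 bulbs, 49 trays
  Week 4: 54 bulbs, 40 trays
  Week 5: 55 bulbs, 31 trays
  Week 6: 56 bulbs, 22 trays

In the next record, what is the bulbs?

57

For the bulbs, +1 each step: 51, 52, 53, 54, 55, 56 → 57.
Trays: −9 each step, so 67, 58, 49, 40, 31, 22 → 13.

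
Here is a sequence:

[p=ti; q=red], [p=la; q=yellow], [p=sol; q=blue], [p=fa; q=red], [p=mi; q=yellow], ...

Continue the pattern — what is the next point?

[p=re; q=blue]

P: runs backward through the solfège scale do→ti, so ti, la, sol, fa, mi → re.
Q: repeats red → yellow → blue, so red, yellow, blue, red, yellow → blue.
Combining the parts gives [p=re; q=blue].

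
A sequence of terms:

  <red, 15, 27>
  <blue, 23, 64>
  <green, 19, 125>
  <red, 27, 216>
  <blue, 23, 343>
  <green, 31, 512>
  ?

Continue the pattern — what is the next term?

Colour: repeats red → blue → green; red, blue, green, red, blue, green → red.
For the second value, alternating steps +8, −4, +8, −4, …: 15, 23, 19, 27, 23, 31 → 27.
Third value: perfect cubes: 3³, 4³, 5³, …; 27, 64, 125, 216, 343, 512 → 729.
So the next term is <red, 27, 729>.

<red, 27, 729>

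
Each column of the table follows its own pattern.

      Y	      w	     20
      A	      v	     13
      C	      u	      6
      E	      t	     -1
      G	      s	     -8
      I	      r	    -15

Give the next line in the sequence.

First letter — letters move forward 2 places in the alphabet, wrapping Z→A: Y, A, C, E, G, I → K.
Second letter — letters move back 1 place in the alphabet: w, v, u, t, s, r → q.
Third component — −7 each step: 20, 13, 6, -1, -8, -15 → -22.
So the next line is K  q  -22.

K  q  -22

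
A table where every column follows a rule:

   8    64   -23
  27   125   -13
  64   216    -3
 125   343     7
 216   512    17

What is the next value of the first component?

343

First component: perfect cubes: 2³, 3³, 4³, …; 8, 27, 64, 125, 216 → 343.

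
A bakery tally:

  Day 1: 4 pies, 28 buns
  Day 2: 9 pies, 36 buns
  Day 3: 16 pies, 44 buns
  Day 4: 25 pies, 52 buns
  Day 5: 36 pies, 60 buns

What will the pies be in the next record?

49

Pies goes 4, 9, 16, 25, 36 → 49 (perfect squares: 2², 3², 4², …).
Buns goes 28, 36, 44, 52, 60 → 68 (+8 each step).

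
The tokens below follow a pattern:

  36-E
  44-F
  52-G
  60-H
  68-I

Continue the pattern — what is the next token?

First component — +8 each step: 36, 44, 52, 60, 68 → 76.
Letter — letters move forward 1 place in the alphabet: E, F, G, H, I → J.
Putting it together: 76-J.

76-J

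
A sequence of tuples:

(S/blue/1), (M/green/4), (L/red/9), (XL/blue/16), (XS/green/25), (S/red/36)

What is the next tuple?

(M/blue/49)

Size — repeats S → M → L → XL → XS: S, M, L, XL, XS, S → M.
Colour: blue, green, red, blue, green, red → blue (repeats blue → green → red).
Third component goes 1, 4, 9, 16, 25, 36 → 49 (perfect squares: 1², 2², 3², …).
Combining the parts gives (M/blue/49).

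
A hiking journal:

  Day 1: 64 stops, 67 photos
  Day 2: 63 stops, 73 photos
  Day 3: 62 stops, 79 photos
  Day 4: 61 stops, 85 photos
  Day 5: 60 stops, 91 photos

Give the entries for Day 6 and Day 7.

Stops goes 64, 63, 62, 61, 60 → 59 → 58 (−1 each step).
Photos: +6 each step; 67, 73, 79, 85, 91 → 97 → 103.
Putting the parts together: 59 stops, 97 photos and then 58 stops, 103 photos.

59 stops, 97 photos; 58 stops, 103 photos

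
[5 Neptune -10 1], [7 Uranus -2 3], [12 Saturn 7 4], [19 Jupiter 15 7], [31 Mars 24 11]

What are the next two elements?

First entry — each term is the sum of the two before it: 5, 7, 12, 19, 31 → 50 → 81.
For the planet, runs backward through the planets Mercury→Neptune: Neptune, Uranus, Saturn, Jupiter, Mars → Earth → Venus.
Third entry: alternating steps +8, +9, +8, +9, …; -10, -2, 7, 15, 24 → 32 → 41.
Fourth entry: 1, 3, 4, 7, 11 → 18 → 29 (each term is the sum of the two before it).
So the next two elements are [50 Earth 32 18] and [81 Venus 41 29].

[50 Earth 32 18], [81 Venus 41 29]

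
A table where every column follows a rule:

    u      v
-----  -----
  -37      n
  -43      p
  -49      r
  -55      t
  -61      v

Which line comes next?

Column u: -37, -43, -49, -55, -61 → -67 (−6 each step).
Column v: letters move forward 2 places in the alphabet, so n, p, r, t, v → x.
So the next line is -67  x.

-67  x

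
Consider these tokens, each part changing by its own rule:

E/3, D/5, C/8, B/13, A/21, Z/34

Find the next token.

Y/55

Letter — letters move back 1 place in the alphabet, wrapping A→Z: E, D, C, B, A, Z → Y.
Second component goes 3, 5, 8, 13, 21, 34 → 55 (each term is the sum of the two before it).
Combining the parts gives Y/55.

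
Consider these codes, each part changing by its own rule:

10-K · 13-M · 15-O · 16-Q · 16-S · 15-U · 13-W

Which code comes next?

10-Y

First component: 10, 13, 15, 16, 16, 15, 13 → 10 (differences are 3, 2, 1, … (decreasing by 1 each time)).
Letter: letters move forward 2 places in the alphabet, so K, M, O, Q, S, U, W → Y.
Putting it together: 10-Y.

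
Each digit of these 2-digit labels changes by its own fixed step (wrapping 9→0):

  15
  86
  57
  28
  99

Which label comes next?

For the first digit, −3 each step, mod 10: 1, 8, 5, 2, 9 → 6.
For the second digit, +1 each step, mod 10: 5, 6, 7, 8, 9 → 0.
So the next label is 60.

60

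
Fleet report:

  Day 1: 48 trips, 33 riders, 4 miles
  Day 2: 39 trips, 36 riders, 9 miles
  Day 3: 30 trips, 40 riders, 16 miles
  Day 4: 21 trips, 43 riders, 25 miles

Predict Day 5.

12 trips, 47 riders, 36 miles

Trips: 48, 39, 30, 21 → 12 (−9 each step).
Riders: alternating steps +3, +4, +3, +4, …; 33, 36, 40, 43 → 47.
Miles: perfect squares: 2², 3², 4², …, so 4, 9, 16, 25 → 36.
Putting it together: 12 trips, 47 riders, 36 miles.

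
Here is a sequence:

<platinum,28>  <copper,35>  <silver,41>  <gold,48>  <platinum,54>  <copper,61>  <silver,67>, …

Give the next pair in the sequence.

<gold,74>

Metal goes platinum, copper, silver, gold, platinum, copper, silver → gold (repeats platinum → copper → silver → gold).
Second value: alternating steps +7, +6, +7, +6, …; 28, 35, 41, 48, 54, 61, 67 → 74.
So the next pair is <gold,74>.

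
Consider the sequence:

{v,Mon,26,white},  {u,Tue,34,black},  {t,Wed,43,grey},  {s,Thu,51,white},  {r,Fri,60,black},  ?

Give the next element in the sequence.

Letter: v, u, t, s, r → q (letters move back 1 place in the alphabet).
Day: Mon, Tue, Wed, Thu, Fri → Sat (runs through the weekdays Mon→Sun).
Third entry: alternating steps +8, +9, +8, +9, …; 26, 34, 43, 51, 60 → 68.
Shade — repeats white → black → grey: white, black, grey, white, black → grey.
Putting it together: {q,Sat,68,grey}.

{q,Sat,68,grey}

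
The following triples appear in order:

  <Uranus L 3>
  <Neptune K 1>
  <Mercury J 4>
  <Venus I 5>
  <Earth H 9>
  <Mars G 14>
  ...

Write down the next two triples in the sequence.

Planet goes Uranus, Neptune, Mercury, Venus, Earth, Mars → Jupiter → Saturn (runs through the planets Mercury→Neptune).
Letter: letters move back 1 place in the alphabet, so L, K, J, I, H, G → F → E.
Third component — each term is the sum of the two before it: 3, 1, 4, 5, 9, 14 → 23 → 37.
So the next two triples are <Jupiter F 23> and <Saturn E 37>.

<Jupiter F 23>, <Saturn E 37>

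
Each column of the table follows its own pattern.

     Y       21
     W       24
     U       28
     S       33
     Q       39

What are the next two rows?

Letter: letters move back 2 places in the alphabet; Y, W, U, S, Q → O → M.
Second component: differences are 3, 4, 5, … (increasing by 1 each time), so 21, 24, 28, 33, 39 → 46 → 54.
Putting the parts together: O  46 and then M  54.

O  46; M  54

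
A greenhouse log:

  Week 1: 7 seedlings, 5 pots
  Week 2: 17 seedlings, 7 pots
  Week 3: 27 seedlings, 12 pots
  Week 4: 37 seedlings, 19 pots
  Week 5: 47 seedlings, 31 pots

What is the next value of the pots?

Seedlings: +10 each step; 7, 17, 27, 37, 47 → 57.
Pots: each term is the sum of the two before it, so 5, 7, 12, 19, 31 → 50.

50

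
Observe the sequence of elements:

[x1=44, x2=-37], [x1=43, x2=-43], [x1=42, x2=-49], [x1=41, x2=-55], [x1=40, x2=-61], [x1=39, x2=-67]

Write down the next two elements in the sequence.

For the x1, −1 each step: 44, 43, 42, 41, 40, 39 → 38 → 37.
X2 goes -37, -43, -49, -55, -61, -67 → -73 → -79 (−6 each step).
So the next two elements are [x1=38, x2=-73] and [x1=37, x2=-79].

[x1=38, x2=-73], [x1=37, x2=-79]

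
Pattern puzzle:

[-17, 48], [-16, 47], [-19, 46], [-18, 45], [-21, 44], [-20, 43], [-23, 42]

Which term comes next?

First value: alternating steps +1, −3, +1, −3, …, so -17, -16, -19, -18, -21, -20, -23 → -22.
Second value: −1 each step; 48, 47, 46, 45, 44, 43, 42 → 41.
Combining the parts gives [-22, 41].

[-22, 41]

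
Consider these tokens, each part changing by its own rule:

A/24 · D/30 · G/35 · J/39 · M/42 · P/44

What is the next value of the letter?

For the letter, letters move forward 3 places in the alphabet: A, D, G, J, M, P → S.
For the second component, differences are 6, 5, 4, … (decreasing by 1 each time): 24, 30, 35, 39, 42, 44 → 45.

S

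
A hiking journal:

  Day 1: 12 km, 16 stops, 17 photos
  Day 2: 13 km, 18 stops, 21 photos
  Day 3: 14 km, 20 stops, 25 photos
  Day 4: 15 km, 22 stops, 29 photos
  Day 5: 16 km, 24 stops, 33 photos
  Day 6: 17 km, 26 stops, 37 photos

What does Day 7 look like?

18 km, 28 stops, 41 photos

Km: +1 each step, so 12, 13, 14, 15, 16, 17 → 18.
Stops: +2 each step, so 16, 18, 20, 22, 24, 26 → 28.
Photos — +4 each step: 17, 21, 25, 29, 33, 37 → 41.
Combining the parts gives 18 km, 28 stops, 41 photos.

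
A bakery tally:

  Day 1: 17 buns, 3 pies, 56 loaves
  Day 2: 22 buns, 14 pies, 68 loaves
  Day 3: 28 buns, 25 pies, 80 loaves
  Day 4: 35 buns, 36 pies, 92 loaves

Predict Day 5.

Buns: differences are 5, 6, 7, … (increasing by 1 each time), so 17, 22, 28, 35 → 43.
Pies: +11 each step; 3, 14, 25, 36 → 47.
Loaves: 56, 68, 80, 92 → 104 (+12 each step).
Combining the parts gives 43 buns, 47 pies, 104 loaves.

43 buns, 47 pies, 104 loaves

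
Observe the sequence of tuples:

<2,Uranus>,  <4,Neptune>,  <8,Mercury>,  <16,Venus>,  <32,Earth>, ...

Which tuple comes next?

First component: ×2 each step; 2, 4, 8, 16, 32 → 64.
Planet: runs through the planets Mercury→Neptune; Uranus, Neptune, Mercury, Venus, Earth → Mars.
Putting it together: <64,Mars>.

<64,Mars>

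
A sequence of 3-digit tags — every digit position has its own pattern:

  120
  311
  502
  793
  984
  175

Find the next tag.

366

First digit — +2 each step, mod 10: 1, 3, 5, 7, 9, 1 → 3.
Second digit: −1 each step, mod 10, so 2, 1, 0, 9, 8, 7 → 6.
Third digit — +1 each step, mod 10: 0, 1, 2, 3, 4, 5 → 6.
Combining the parts gives 366.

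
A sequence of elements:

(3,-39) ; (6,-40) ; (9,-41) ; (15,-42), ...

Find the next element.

(24,-43)

For the first coordinate, each term is the sum of the two before it: 3, 6, 9, 15 → 24.
Second coordinate — −1 each step: -39, -40, -41, -42 → -43.
Putting it together: (24,-43).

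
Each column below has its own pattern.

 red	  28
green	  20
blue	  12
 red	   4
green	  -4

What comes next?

blue  -12

Colour: red, green, blue, red, green → blue (repeats red → green → blue).
Second component — −8 each step: 28, 20, 12, 4, -4 → -12.
Putting it together: blue  -12.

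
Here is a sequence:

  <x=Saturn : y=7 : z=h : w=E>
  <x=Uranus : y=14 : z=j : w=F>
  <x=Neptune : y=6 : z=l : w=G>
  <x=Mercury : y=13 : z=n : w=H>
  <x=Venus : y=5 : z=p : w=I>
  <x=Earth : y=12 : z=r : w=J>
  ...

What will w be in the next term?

For the w, letters move forward 1 place in the alphabet: E, F, G, H, I, J → K.

K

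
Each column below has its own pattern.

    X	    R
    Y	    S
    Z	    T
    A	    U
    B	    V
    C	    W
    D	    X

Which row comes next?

First letter: letters move forward 1 place in the alphabet, wrapping Z→A, so X, Y, Z, A, B, C, D → E.
Second letter — letters move forward 1 place in the alphabet: R, S, T, U, V, W, X → Y.
Putting it together: E  Y.

E  Y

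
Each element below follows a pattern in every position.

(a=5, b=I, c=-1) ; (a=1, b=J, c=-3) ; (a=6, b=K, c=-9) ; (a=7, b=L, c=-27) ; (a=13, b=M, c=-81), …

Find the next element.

A: each term is the sum of the two before it, so 5, 1, 6, 7, 13 → 20.
B: I, J, K, L, M → N (letters move forward 1 place in the alphabet).
C: -1, -3, -9, -27, -81 → -243 (×3 each step).
Combining the parts gives (a=20, b=N, c=-243).

(a=20, b=N, c=-243)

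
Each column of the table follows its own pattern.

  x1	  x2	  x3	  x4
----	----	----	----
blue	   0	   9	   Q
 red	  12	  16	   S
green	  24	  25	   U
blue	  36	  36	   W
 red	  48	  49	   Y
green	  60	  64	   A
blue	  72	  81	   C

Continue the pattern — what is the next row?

For the column x1, repeats blue → red → green: blue, red, green, blue, red, green, blue → red.
Column x2: 0, 12, 24, 36, 48, 60, 72 → 84 (+12 each step).
Column x3: 9, 16, 25, 36, 49, 64, 81 → 100 (perfect squares: 3², 4², 5², …).
Column x4: letters move forward 2 places in the alphabet, wrapping Z→A, so Q, S, U, W, Y, A, C → E.
So the next row is red  84  100  E.

red  84  100  E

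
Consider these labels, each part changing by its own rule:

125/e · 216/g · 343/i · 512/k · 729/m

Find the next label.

1000/o

For the first component, perfect cubes: 5³, 6³, 7³, …: 125, 216, 343, 512, 729 → 1000.
Letter goes e, g, i, k, m → o (letters move forward 2 places in the alphabet).
Putting it together: 1000/o.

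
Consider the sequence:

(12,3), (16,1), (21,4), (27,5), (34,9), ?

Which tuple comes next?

(42,14)

First part: differences are 4, 5, 6, … (increasing by 1 each time); 12, 16, 21, 27, 34 → 42.
Second part: each term is the sum of the two before it; 3, 1, 4, 5, 9 → 14.
Putting it together: (42,14).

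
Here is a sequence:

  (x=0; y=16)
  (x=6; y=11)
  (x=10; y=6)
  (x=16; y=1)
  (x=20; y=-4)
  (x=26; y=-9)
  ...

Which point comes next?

(x=30; y=-14)

X goes 0, 6, 10, 16, 20, 26 → 30 (alternating steps +6, +4, +6, +4, …).
Y: −5 each step, so 16, 11, 6, 1, -4, -9 → -14.
So the next point is (x=30; y=-14).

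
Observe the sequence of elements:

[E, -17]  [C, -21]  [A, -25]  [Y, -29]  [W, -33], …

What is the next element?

[U, -37]

Letter: letters move back 2 places in the alphabet, wrapping A→Z; E, C, A, Y, W → U.
Second value: −4 each step, so -17, -21, -25, -29, -33 → -37.
Putting it together: [U, -37].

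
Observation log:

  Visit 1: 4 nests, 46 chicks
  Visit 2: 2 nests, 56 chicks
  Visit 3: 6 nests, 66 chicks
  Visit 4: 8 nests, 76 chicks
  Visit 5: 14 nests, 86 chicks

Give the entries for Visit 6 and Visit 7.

Nests goes 4, 2, 6, 8, 14 → 22 → 36 (each term is the sum of the two before it).
Chicks goes 46, 56, 66, 76, 86 → 96 → 106 (+10 each step).
Putting the parts together: 22 nests, 96 chicks and then 36 nests, 106 chicks.

22 nests, 96 chicks; 36 nests, 106 chicks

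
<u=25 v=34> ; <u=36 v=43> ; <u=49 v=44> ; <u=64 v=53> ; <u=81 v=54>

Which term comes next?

<u=100 v=63>

U: perfect squares: 5², 6², 7², …, so 25, 36, 49, 64, 81 → 100.
V — alternating steps +9, +1, +9, +1, …: 34, 43, 44, 53, 54 → 63.
So the next term is <u=100 v=63>.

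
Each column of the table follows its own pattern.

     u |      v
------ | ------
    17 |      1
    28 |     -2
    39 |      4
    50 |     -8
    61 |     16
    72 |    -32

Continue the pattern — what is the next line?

Column u: +11 each step, so 17, 28, 39, 50, 61, 72 → 83.
Column v: ×(-2) each step; 1, -2, 4, -8, 16, -32 → 64.
Combining the parts gives 83  64.

83  64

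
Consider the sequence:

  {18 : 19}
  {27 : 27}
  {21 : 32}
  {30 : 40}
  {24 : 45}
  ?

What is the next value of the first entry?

First entry: 18, 27, 21, 30, 24 → 33 (alternating steps +9, −6, +9, −6, …).
Second entry goes 19, 27, 32, 40, 45 → 53 (alternating steps +8, +5, +8, +5, …).

33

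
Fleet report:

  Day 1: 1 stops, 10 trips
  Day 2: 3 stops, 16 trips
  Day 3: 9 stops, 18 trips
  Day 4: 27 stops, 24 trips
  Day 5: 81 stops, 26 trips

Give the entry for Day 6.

243 stops, 32 trips

Stops goes 1, 3, 9, 27, 81 → 243 (×3 each step).
Trips goes 10, 16, 18, 24, 26 → 32 (alternating steps +6, +2, +6, +2, …).
Combining the parts gives 243 stops, 32 trips.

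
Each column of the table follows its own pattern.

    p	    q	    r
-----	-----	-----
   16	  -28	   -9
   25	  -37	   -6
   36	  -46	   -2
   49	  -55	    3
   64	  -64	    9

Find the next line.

81  -73  16

Column p: perfect squares: 4², 5², 6², …, so 16, 25, 36, 49, 64 → 81.
Column q goes -28, -37, -46, -55, -64 → -73 (−9 each step).
Column r — differences are 3, 4, 5, … (increasing by 1 each time): -9, -6, -2, 3, 9 → 16.
Putting it together: 81  -73  16.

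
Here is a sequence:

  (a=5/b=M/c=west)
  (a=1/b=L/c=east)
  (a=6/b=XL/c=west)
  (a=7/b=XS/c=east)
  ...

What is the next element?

A: 5, 1, 6, 7 → 13 (each term is the sum of the two before it).
B goes M, L, XL, XS → S (runs through clothing sizes XS→XL).
For the c, alternates west ↔ east: west, east, west, east → west.
Combining the parts gives (a=13/b=S/c=west).

(a=13/b=S/c=west)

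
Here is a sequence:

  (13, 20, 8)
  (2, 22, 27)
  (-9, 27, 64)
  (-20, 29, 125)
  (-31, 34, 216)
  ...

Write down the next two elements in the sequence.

First coordinate — −11 each step: 13, 2, -9, -20, -31 → -42 → -53.
Second coordinate: alternating steps +2, +5, +2, +5, …; 20, 22, 27, 29, 34 → 36 → 41.
Third coordinate: perfect cubes: 2³, 3³, 4³, …; 8, 27, 64, 125, 216 → 343 → 512.
Putting the parts together: (-42, 36, 343) and then (-53, 41, 512).

(-42, 36, 343), (-53, 41, 512)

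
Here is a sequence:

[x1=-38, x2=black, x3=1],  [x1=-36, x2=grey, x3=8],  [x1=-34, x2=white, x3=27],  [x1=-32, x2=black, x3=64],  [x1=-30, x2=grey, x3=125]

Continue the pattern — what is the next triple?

X1: +2 each step; -38, -36, -34, -32, -30 → -28.
X2: black, grey, white, black, grey → white (repeats black → grey → white).
X3: 1, 8, 27, 64, 125 → 216 (perfect cubes: 1³, 2³, 3³, …).
Putting it together: [x1=-28, x2=white, x3=216].

[x1=-28, x2=white, x3=216]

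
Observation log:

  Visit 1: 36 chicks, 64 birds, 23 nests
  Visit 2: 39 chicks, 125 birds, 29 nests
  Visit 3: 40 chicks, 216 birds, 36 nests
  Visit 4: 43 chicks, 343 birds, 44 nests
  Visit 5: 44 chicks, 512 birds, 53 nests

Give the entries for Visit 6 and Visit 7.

Chicks — alternating steps +3, +1, +3, +1, …: 36, 39, 40, 43, 44 → 47 → 48.
Birds — perfect cubes: 4³, 5³, 6³, …: 64, 125, 216, 343, 512 → 729 → 1000.
For the nests, differences are 6, 7, 8, … (increasing by 1 each time): 23, 29, 36, 44, 53 → 63 → 74.
So the next two records are 47 chicks, 729 birds, 63 nests and 48 chicks, 1000 birds, 74 nests.

47 chicks, 729 birds, 63 nests; 48 chicks, 1000 birds, 74 nests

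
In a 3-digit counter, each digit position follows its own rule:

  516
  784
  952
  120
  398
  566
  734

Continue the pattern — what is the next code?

902

First digit goes 5, 7, 9, 1, 3, 5, 7 → 9 (+2 each step, mod 10).
Second digit: 1, 8, 5, 2, 9, 6, 3 → 0 (−3 each step, mod 10).
Third digit — −2 each step, mod 10: 6, 4, 2, 0, 8, 6, 4 → 2.
Putting it together: 902.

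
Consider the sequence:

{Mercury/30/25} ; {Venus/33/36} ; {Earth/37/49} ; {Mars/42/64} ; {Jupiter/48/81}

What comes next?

{Saturn/55/100}

Planet goes Mercury, Venus, Earth, Mars, Jupiter → Saturn (runs through the planets Mercury→Neptune).
For the second value, differences are 3, 4, 5, … (increasing by 1 each time): 30, 33, 37, 42, 48 → 55.
Third value: perfect squares: 5², 6², 7², …; 25, 36, 49, 64, 81 → 100.
Combining the parts gives {Saturn/55/100}.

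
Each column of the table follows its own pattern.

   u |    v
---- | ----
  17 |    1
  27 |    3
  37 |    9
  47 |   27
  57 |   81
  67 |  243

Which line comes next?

Column u: 17, 27, 37, 47, 57, 67 → 77 (+10 each step).
Column v: ×3 each step, so 1, 3, 9, 27, 81, 243 → 729.
Combining the parts gives 77  729.

77  729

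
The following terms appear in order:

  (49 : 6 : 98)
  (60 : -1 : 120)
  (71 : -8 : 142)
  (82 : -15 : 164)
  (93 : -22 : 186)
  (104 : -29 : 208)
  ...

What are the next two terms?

First coordinate goes 49, 60, 71, 82, 93, 104 → 115 → 126 (+11 each step).
Second coordinate: 6, -1, -8, -15, -22, -29 → -36 → -43 (−7 each step).
Third coordinate — always 2 × the first coordinate: 98, 120, 142, 164, 186, 208 → 230 → 252.
Putting the parts together: (115 : -36 : 230) and then (126 : -43 : 252).

(115 : -36 : 230), (126 : -43 : 252)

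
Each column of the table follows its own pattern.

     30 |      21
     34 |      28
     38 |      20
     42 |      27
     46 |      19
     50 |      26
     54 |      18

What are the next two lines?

First component: 30, 34, 38, 42, 46, 50, 54 → 58 → 62 (+4 each step).
Second component goes 21, 28, 20, 27, 19, 26, 18 → 25 → 17 (alternating steps +7, −8, +7, −8, …).
So the next two lines are 58  25 and 62  17.

58  25; 62  17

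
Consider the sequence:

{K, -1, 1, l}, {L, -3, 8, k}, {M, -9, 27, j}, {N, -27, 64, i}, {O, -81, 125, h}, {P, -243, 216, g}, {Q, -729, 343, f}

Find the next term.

{R, -2187, 512, e}

First letter: K, L, M, N, O, P, Q → R (letters move forward 1 place in the alphabet).
Second value: ×3 each step; -1, -3, -9, -27, -81, -243, -729 → -2187.
Third value — perfect cubes: 1³, 2³, 3³, …: 1, 8, 27, 64, 125, 216, 343 → 512.
Second letter: l, k, j, i, h, g, f → e (letters move back 1 place in the alphabet).
Combining the parts gives {R, -2187, 512, e}.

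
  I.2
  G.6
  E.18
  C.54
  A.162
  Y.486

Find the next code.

W.1458

Letter: I, G, E, C, A, Y → W (letters move back 2 places in the alphabet, wrapping A→Z).
Second component goes 2, 6, 18, 54, 162, 486 → 1458 (×3 each step).
Combining the parts gives W.1458.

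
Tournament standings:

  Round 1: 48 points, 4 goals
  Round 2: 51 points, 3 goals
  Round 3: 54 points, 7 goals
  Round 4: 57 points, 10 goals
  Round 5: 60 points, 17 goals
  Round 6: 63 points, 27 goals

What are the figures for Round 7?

66 points, 44 goals

Points: +3 each step, so 48, 51, 54, 57, 60, 63 → 66.
Goals: each term is the sum of the two before it, so 4, 3, 7, 10, 17, 27 → 44.
Putting it together: 66 points, 44 goals.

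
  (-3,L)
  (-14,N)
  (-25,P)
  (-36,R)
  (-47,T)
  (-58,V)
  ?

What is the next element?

First coordinate — −11 each step: -3, -14, -25, -36, -47, -58 → -69.
Letter — letters move forward 2 places in the alphabet: L, N, P, R, T, V → X.
Putting it together: (-69,X).

(-69,X)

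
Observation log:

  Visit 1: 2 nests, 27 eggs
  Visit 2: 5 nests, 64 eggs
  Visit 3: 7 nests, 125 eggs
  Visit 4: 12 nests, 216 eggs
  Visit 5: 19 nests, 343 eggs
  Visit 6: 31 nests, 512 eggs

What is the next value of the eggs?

Eggs: 27, 64, 125, 216, 343, 512 → 729 (perfect cubes: 3³, 4³, 5³, …).

729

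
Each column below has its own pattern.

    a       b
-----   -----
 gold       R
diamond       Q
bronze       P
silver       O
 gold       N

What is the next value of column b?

M

Column b goes R, Q, P, O, N → M (letters move back 1 place in the alphabet).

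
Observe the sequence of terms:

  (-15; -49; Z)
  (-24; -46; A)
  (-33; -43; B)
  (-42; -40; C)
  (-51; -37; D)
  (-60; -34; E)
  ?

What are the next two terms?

For the first part, −9 each step: -15, -24, -33, -42, -51, -60 → -69 → -78.
Second part: +3 each step, so -49, -46, -43, -40, -37, -34 → -31 → -28.
Letter: letters move forward 1 place in the alphabet, wrapping Z→A, so Z, A, B, C, D, E → F → G.
Putting the parts together: (-69; -31; F) and then (-78; -28; G).

(-69; -31; F), (-78; -28; G)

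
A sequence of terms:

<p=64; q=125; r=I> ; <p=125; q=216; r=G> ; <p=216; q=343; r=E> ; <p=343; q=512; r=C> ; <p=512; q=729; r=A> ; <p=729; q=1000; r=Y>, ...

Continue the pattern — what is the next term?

P — perfect cubes: 4³, 5³, 6³, …: 64, 125, 216, 343, 512, 729 → 1000.
For the q, perfect cubes: 5³, 6³, 7³, …: 125, 216, 343, 512, 729, 1000 → 1331.
R: letters move back 2 places in the alphabet, wrapping A→Z; I, G, E, C, A, Y → W.
So the next term is <p=1000; q=1331; r=W>.

<p=1000; q=1331; r=W>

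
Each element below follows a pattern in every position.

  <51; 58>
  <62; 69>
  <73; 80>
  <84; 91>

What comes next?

First entry goes 51, 62, 73, 84 → 95 (+11 each step).
Second entry goes 58, 69, 80, 91 → 102 (always 7 more than the first entry).
Combining the parts gives <95; 102>.

<95; 102>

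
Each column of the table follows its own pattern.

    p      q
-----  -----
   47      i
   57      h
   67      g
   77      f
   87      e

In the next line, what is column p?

Column p: +10 each step, so 47, 57, 67, 77, 87 → 97.

97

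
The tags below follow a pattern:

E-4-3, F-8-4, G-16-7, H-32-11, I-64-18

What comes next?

Letter: E, F, G, H, I → J (letters move forward 1 place in the alphabet).
Second component goes 4, 8, 16, 32, 64 → 128 (×2 each step).
Third component — each term is the sum of the two before it: 3, 4, 7, 11, 18 → 29.
Combining the parts gives J-128-29.

J-128-29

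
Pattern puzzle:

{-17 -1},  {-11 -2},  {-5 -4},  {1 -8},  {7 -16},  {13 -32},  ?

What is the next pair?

{19 -64}

For the first part, +6 each step: -17, -11, -5, 1, 7, 13 → 19.
For the second part, ×2 each step: -1, -2, -4, -8, -16, -32 → -64.
Combining the parts gives {19 -64}.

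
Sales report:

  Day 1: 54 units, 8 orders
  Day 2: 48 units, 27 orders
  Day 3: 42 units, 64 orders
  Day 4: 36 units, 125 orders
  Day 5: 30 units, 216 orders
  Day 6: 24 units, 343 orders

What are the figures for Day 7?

For the units, −6 each step: 54, 48, 42, 36, 30, 24 → 18.
For the orders, perfect cubes: 2³, 3³, 4³, …: 8, 27, 64, 125, 216, 343 → 512.
So the next line is 18 units, 512 orders.

18 units, 512 orders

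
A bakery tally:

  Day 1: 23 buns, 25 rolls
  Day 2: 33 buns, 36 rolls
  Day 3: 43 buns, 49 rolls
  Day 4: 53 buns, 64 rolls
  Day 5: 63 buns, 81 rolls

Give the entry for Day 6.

Buns: +10 each step, so 23, 33, 43, 53, 63 → 73.
Rolls — perfect squares: 5², 6², 7², …: 25, 36, 49, 64, 81 → 100.
Putting it together: 73 buns, 100 rolls.

73 buns, 100 rolls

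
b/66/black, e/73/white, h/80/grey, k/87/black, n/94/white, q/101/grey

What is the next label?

t/108/black

Letter — letters move forward 3 places in the alphabet: b, e, h, k, n, q → t.
Second component — +7 each step: 66, 73, 80, 87, 94, 101 → 108.
For the shade, repeats black → white → grey: black, white, grey, black, white, grey → black.
Putting it together: t/108/black.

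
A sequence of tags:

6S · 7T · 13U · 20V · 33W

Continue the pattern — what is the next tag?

First component: each term is the sum of the two before it; 6, 7, 13, 20, 33 → 53.
For the letter, letters move forward 1 place in the alphabet: S, T, U, V, W → X.
Combining the parts gives 53X.

53X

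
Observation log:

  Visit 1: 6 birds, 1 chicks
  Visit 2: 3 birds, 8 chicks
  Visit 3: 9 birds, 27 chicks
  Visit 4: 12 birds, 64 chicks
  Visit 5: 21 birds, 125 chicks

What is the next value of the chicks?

Chicks: 1, 8, 27, 64, 125 → 216 (perfect cubes: 1³, 2³, 3³, …).

216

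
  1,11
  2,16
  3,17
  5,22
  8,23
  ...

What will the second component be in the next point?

First component: each term is the sum of the two before it, so 1, 2, 3, 5, 8 → 13.
Second component: alternating steps +5, +1, +5, +1, …; 11, 16, 17, 22, 23 → 28.

28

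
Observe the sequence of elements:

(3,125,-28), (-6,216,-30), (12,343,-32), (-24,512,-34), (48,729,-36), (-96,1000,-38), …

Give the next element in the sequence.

First value: 3, -6, 12, -24, 48, -96 → 192 (×(-2) each step).
Second value: perfect cubes: 5³, 6³, 7³, …, so 125, 216, 343, 512, 729, 1000 → 1331.
Third value: −2 each step; -28, -30, -32, -34, -36, -38 → -40.
So the next element is (192,1331,-40).

(192,1331,-40)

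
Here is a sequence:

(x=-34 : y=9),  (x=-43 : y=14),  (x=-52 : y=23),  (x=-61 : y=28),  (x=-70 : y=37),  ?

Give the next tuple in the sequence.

X: −9 each step; -34, -43, -52, -61, -70 → -79.
Y goes 9, 14, 23, 28, 37 → 42 (alternating steps +5, +9, +5, +9, …).
So the next tuple is (x=-79 : y=42).

(x=-79 : y=42)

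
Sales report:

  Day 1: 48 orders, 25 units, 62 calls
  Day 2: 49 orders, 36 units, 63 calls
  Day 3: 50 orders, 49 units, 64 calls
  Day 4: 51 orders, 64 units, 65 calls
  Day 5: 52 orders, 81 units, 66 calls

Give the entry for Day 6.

53 orders, 100 units, 67 calls

Orders: 48, 49, 50, 51, 52 → 53 (+1 each step).
Units: perfect squares: 5², 6², 7², …, so 25, 36, 49, 64, 81 → 100.
For the calls, +1 each step: 62, 63, 64, 65, 66 → 67.
So the next row is 53 orders, 100 units, 67 calls.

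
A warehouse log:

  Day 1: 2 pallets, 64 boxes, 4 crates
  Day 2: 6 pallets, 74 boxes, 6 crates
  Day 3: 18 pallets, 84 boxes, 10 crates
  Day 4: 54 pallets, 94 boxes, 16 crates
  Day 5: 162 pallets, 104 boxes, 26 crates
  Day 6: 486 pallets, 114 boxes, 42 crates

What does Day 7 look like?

Pallets: ×3 each step, so 2, 6, 18, 54, 162, 486 → 1458.
Boxes: 64, 74, 84, 94, 104, 114 → 124 (+10 each step).
Crates: each term is the sum of the two before it, so 4, 6, 10, 16, 26, 42 → 68.
So the next line is 1458 pallets, 124 boxes, 68 crates.

1458 pallets, 124 boxes, 68 crates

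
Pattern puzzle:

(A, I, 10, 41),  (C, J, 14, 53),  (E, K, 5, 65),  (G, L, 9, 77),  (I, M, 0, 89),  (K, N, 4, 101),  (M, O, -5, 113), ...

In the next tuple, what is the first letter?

O

First letter: letters move forward 2 places in the alphabet, so A, C, E, G, I, K, M → O.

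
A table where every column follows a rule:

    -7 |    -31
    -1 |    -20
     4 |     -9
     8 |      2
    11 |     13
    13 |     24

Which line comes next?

14  35

First component goes -7, -1, 4, 8, 11, 13 → 14 (differences are 6, 5, 4, … (decreasing by 1 each time)).
Second component: +11 each step; -31, -20, -9, 2, 13, 24 → 35.
So the next line is 14  35.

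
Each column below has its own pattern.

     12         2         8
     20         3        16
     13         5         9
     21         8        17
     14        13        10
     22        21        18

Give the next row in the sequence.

First component — alternating steps +8, −7, +8, −7, …: 12, 20, 13, 21, 14, 22 → 15.
For the second component, each term is the sum of the two before it: 2, 3, 5, 8, 13, 21 → 34.
Third component: always 4 less than the first component; 8, 16, 9, 17, 10, 18 → 11.
So the next row is 15  34  11.

15  34  11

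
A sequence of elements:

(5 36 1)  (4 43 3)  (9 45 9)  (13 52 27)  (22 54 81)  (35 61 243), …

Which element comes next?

(57 63 729)

For the first part, each term is the sum of the two before it: 5, 4, 9, 13, 22, 35 → 57.
Second part goes 36, 43, 45, 52, 54, 61 → 63 (alternating steps +7, +2, +7, +2, …).
Third part — ×3 each step: 1, 3, 9, 27, 81, 243 → 729.
Putting it together: (57 63 729).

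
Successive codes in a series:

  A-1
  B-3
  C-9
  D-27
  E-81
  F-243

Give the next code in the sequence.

Letter: letters move forward 1 place in the alphabet; A, B, C, D, E, F → G.
Second component goes 1, 3, 9, 27, 81, 243 → 729 (×3 each step).
Putting it together: G-729.

G-729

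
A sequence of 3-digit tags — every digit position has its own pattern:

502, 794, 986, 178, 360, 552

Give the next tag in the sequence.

744

First digit: 5, 7, 9, 1, 3, 5 → 7 (+2 each step, mod 10).
For the second digit, −1 each step, mod 10: 0, 9, 8, 7, 6, 5 → 4.
Third digit goes 2, 4, 6, 8, 0, 2 → 4 (+2 each step, mod 10).
Combining the parts gives 744.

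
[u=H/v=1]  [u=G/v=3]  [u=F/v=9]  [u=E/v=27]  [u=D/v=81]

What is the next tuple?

U — letters move back 1 place in the alphabet: H, G, F, E, D → C.
V — ×3 each step: 1, 3, 9, 27, 81 → 243.
Combining the parts gives [u=C/v=243].

[u=C/v=243]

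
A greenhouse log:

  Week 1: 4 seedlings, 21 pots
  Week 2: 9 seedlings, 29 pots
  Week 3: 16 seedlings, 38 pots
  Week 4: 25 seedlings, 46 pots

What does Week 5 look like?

36 seedlings, 55 pots

Seedlings: 4, 9, 16, 25 → 36 (perfect squares: 2², 3², 4², …).
Pots goes 21, 29, 38, 46 → 55 (alternating steps +8, +9, +8, +9, …).
So the next line is 36 seedlings, 55 pots.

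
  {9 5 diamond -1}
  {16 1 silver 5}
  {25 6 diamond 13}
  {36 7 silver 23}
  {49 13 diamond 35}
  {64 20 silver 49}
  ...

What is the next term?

First coordinate goes 9, 16, 25, 36, 49, 64 → 81 (perfect squares: 3², 4², 5², …).
Second coordinate: each term is the sum of the two before it; 5, 1, 6, 7, 13, 20 → 33.
Rank: alternates diamond ↔ silver, so diamond, silver, diamond, silver, diamond, silver → diamond.
Fourth coordinate — differences are 6, 8, 10, … (increasing by 2 each time): -1, 5, 13, 23, 35, 49 → 65.
Putting it together: {81 33 diamond 65}.

{81 33 diamond 65}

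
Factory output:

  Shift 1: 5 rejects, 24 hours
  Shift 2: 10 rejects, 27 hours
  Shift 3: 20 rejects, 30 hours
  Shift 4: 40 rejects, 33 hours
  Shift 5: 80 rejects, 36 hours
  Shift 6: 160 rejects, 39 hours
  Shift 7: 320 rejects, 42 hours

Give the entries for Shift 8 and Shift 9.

640 rejects, 45 hours; 1280 rejects, 48 hours

Rejects: 5, 10, 20, 40, 80, 160, 320 → 640 → 1280 (×2 each step).
Hours: 24, 27, 30, 33, 36, 39, 42 → 45 → 48 (+3 each step).
Putting the parts together: 640 rejects, 45 hours and then 1280 rejects, 48 hours.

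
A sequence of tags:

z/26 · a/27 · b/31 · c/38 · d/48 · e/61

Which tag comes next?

f/77

Letter: z, a, b, c, d, e → f (letters move forward 1 place in the alphabet, wrapping Z→A).
Second component — differences are 1, 4, 7, … (increasing by 3 each time): 26, 27, 31, 38, 48, 61 → 77.
So the next tag is f/77.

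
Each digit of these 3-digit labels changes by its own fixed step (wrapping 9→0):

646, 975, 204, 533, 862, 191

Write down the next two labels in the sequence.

420, 759

First digit — +3 each step, mod 10: 6, 9, 2, 5, 8, 1 → 4 → 7.
Second digit — +3 each step, mod 10: 4, 7, 0, 3, 6, 9 → 2 → 5.
Third digit — −1 each step, mod 10: 6, 5, 4, 3, 2, 1 → 0 → 9.
Putting the parts together: 420 and then 759.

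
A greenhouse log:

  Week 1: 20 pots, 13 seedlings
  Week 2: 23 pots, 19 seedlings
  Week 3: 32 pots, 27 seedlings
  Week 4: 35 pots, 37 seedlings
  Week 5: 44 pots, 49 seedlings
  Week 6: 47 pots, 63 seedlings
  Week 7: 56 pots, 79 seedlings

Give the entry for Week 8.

Pots goes 20, 23, 32, 35, 44, 47, 56 → 59 (alternating steps +3, +9, +3, +9, …).
Seedlings — differences are 6, 8, 10, … (increasing by 2 each time): 13, 19, 27, 37, 49, 63, 79 → 97.
So the next line is 59 pots, 97 seedlings.

59 pots, 97 seedlings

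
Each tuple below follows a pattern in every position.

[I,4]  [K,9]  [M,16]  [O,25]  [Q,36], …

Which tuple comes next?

Letter goes I, K, M, O, Q → S (letters move forward 2 places in the alphabet).
Second value — perfect squares: 2², 3², 4², …: 4, 9, 16, 25, 36 → 49.
Combining the parts gives [S,49].

[S,49]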